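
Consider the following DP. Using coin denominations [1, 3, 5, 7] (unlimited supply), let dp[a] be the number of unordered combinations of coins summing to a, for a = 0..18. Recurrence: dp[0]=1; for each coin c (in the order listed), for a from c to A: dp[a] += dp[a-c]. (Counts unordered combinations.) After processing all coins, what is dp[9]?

7

after  coin     0     1     2     3     4     5     6     7     8     9    10    11    12    13    14    15    16    17    18
          1     1     1     1     1     1     1     1     1     1     1     1     1     1     1     1     1     1     1     1
          3     1     1     1     2     2     2     3     3     3     4     4     4     5     5     5     6     6     6     7
          5     1     1     1     2     2     3     4     4     5     6     7     8     9    10    11    13    14    15    17
          7     1     1     1     2     2     3     4     5     6     7     9    10    12    14    16    19    21    24    27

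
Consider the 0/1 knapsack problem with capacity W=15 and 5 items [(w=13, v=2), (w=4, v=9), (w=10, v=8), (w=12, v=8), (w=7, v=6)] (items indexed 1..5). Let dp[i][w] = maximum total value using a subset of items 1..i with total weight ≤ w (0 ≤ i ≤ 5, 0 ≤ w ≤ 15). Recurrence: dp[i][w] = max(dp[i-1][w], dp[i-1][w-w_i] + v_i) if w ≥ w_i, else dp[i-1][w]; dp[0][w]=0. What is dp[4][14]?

i\w   0   1   2   3   4   5   6   7   8   9  10  11  12  13  14  15
  0   0   0   0   0   0   0   0   0   0   0   0   0   0   0   0   0
  1   0   0   0   0   0   0   0   0   0   0   0   0   0   2   2   2
  2   0   0   0   0   9   9   9   9   9   9   9   9   9   9   9   9
  3   0   0   0   0   9   9   9   9   9   9   9   9   9   9  17  17
  4   0   0   0   0   9   9   9   9   9   9   9   9   9   9  17  17
  5   0   0   0   0   9   9   9   9   9   9   9  15  15  15  17  17

17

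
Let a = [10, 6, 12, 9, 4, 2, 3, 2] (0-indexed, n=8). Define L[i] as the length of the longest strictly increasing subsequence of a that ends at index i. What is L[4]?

   i    0    1    2    3    4    5    6    7
a[i]   10    6   12    9    4    2    3    2
L[i]    1    1    2    2    1    1    2    1

1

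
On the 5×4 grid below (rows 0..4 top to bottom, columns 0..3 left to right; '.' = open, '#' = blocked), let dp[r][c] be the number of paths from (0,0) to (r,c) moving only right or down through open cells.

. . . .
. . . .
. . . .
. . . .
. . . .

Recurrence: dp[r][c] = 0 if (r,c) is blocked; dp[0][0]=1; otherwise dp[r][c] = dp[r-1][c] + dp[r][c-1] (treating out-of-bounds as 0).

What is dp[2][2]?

6

r\c   0   1   2   3
  0   1   1   1   1
  1   1   2   3   4
  2   1   3   6  10
  3   1   4  10  20
  4   1   5  15  35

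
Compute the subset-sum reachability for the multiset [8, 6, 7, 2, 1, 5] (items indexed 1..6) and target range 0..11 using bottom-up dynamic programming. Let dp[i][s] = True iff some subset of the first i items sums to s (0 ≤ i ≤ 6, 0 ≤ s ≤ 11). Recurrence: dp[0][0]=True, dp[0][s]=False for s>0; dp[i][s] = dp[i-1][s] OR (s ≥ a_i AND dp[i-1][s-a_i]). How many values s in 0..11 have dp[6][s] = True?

i\s   0   1   2   3   4   5   6   7   8   9  10  11
  0   T   F   F   F   F   F   F   F   F   F   F   F
  1   T   F   F   F   F   F   F   F   T   F   F   F
  2   T   F   F   F   F   F   T   F   T   F   F   F
  3   T   F   F   F   F   F   T   T   T   F   F   F
  4   T   F   T   F   F   F   T   T   T   T   T   F
  5   T   T   T   T   F   F   T   T   T   T   T   T
  6   T   T   T   T   F   T   T   T   T   T   T   T

11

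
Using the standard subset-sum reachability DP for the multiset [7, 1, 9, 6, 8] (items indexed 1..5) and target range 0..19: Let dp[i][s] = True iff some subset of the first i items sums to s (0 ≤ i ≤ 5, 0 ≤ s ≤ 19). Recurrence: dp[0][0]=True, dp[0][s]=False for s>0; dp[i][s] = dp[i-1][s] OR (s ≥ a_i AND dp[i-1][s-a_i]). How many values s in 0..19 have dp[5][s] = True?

13

i\s   0   1   2   3   4   5   6   7   8   9  10  11  12  13  14  15  16  17  18  19
  0   T   F   F   F   F   F   F   F   F   F   F   F   F   F   F   F   F   F   F   F
  1   T   F   F   F   F   F   F   T   F   F   F   F   F   F   F   F   F   F   F   F
  2   T   T   F   F   F   F   F   T   T   F   F   F   F   F   F   F   F   F   F   F
  3   T   T   F   F   F   F   F   T   T   T   T   F   F   F   F   F   T   T   F   F
  4   T   T   F   F   F   F   T   T   T   T   T   F   F   T   T   T   T   T   F   F
  5   T   T   F   F   F   F   T   T   T   T   T   F   F   T   T   T   T   T   T   F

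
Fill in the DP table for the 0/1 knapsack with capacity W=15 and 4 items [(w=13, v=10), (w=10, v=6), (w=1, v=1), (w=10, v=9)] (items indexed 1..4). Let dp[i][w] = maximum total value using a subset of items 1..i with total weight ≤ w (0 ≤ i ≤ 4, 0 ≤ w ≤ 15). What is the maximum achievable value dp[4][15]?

i\w   0   1   2   3   4   5   6   7   8   9  10  11  12  13  14  15
  0   0   0   0   0   0   0   0   0   0   0   0   0   0   0   0   0
  1   0   0   0   0   0   0   0   0   0   0   0   0   0  10  10  10
  2   0   0   0   0   0   0   0   0   0   0   6   6   6  10  10  10
  3   0   1   1   1   1   1   1   1   1   1   6   7   7  10  11  11
  4   0   1   1   1   1   1   1   1   1   1   9  10  10  10  11  11

11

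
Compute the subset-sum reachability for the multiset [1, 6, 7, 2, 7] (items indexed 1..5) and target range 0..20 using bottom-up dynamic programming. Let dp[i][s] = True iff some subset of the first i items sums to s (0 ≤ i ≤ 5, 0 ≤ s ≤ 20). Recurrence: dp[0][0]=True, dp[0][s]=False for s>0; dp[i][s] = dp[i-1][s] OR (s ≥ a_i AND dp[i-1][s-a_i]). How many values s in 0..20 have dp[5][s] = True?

15

i\s   0   1   2   3   4   5   6   7   8   9  10  11  12  13  14  15  16  17  18  19  20
  0   T   F   F   F   F   F   F   F   F   F   F   F   F   F   F   F   F   F   F   F   F
  1   T   T   F   F   F   F   F   F   F   F   F   F   F   F   F   F   F   F   F   F   F
  2   T   T   F   F   F   F   T   T   F   F   F   F   F   F   F   F   F   F   F   F   F
  3   T   T   F   F   F   F   T   T   T   F   F   F   F   T   T   F   F   F   F   F   F
  4   T   T   T   T   F   F   T   T   T   T   T   F   F   T   T   T   T   F   F   F   F
  5   T   T   T   T   F   F   T   T   T   T   T   F   F   T   T   T   T   T   F   F   T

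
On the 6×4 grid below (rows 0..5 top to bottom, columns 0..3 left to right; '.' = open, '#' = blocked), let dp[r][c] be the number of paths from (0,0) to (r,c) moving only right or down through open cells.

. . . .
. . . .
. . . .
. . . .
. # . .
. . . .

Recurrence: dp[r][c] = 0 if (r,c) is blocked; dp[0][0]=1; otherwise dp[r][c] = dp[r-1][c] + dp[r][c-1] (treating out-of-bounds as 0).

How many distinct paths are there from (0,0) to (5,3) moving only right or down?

41

r\c   0   1   2   3
  0   1   1   1   1
  1   1   2   3   4
  2   1   3   6  10
  3   1   4  10  20
  4   1   0  10  30
  5   1   1  11  41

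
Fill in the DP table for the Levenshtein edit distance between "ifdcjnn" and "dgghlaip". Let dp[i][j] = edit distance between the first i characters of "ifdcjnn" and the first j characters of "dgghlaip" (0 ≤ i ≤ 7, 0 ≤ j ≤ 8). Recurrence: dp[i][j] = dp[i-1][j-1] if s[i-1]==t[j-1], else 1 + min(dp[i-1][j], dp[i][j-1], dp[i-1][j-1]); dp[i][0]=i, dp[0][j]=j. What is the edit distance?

   ''  d  g  g  h  l  a  i  p
''  0  1  2  3  4  5  6  7  8
 i  1  1  2  3  4  5  6  6  7
 f  2  2  2  3  4  5  6  7  7
 d  3  2  3  3  4  5  6  7  8
 c  4  3  3  4  4  5  6  7  8
 j  5  4  4  4  5  5  6  7  8
 n  6  5  5  5  5  6  6  7  8
 n  7  6  6  6  6  6  7  7  8

8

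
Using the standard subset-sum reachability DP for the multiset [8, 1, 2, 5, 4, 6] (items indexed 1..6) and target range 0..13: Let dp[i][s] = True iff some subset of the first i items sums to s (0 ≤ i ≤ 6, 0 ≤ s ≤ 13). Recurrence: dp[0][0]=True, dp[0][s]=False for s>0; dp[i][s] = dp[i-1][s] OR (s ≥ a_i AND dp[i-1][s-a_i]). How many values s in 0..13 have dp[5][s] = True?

i\s   0   1   2   3   4   5   6   7   8   9  10  11  12  13
  0   T   F   F   F   F   F   F   F   F   F   F   F   F   F
  1   T   F   F   F   F   F   F   F   T   F   F   F   F   F
  2   T   T   F   F   F   F   F   F   T   T   F   F   F   F
  3   T   T   T   T   F   F   F   F   T   T   T   T   F   F
  4   T   T   T   T   F   T   T   T   T   T   T   T   F   T
  5   T   T   T   T   T   T   T   T   T   T   T   T   T   T
  6   T   T   T   T   T   T   T   T   T   T   T   T   T   T

14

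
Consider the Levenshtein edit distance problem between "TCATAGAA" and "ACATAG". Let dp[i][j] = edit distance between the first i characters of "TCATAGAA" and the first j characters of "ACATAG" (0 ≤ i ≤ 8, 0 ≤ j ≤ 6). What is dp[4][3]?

   ''  A  C  A  T  A  G
''  0  1  2  3  4  5  6
 T  1  1  2  3  3  4  5
 C  2  2  1  2  3  4  5
 A  3  2  2  1  2  3  4
 T  4  3  3  2  1  2  3
 A  5  4  4  3  2  1  2
 G  6  5  5  4  3  2  1
 A  7  6  6  5  4  3  2
 A  8  7  7  6  5  4  3

2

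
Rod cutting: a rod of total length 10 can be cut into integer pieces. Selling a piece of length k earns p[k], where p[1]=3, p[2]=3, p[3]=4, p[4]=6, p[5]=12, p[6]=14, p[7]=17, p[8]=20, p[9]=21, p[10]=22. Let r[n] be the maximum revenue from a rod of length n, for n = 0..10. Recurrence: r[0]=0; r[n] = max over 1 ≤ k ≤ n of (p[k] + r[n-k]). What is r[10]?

30

   n    0    1    2    3    4    5    6    7    8    9   10
r[n]    0    3    6    9   12   15   18   21   24   27   30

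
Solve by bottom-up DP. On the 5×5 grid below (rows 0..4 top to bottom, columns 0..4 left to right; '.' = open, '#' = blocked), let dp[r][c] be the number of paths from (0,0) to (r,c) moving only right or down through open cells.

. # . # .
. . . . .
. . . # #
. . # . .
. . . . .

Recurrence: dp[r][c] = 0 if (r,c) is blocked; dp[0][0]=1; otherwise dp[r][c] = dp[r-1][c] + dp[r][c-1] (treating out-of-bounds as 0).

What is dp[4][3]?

4

r\c   0   1   2   3   4
  0   1   0   0   0   0
  1   1   1   1   1   1
  2   1   2   3   0   0
  3   1   3   0   0   0
  4   1   4   4   4   4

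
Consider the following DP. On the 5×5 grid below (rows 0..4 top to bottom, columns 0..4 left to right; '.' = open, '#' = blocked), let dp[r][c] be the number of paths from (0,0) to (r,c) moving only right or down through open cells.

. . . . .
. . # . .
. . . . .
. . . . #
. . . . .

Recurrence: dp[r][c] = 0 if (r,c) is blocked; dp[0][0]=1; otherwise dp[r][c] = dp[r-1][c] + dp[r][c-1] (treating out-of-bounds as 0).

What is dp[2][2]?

r\c   0   1   2   3   4
  0   1   1   1   1   1
  1   1   2   0   1   2
  2   1   3   3   4   6
  3   1   4   7  11   0
  4   1   5  12  23  23

3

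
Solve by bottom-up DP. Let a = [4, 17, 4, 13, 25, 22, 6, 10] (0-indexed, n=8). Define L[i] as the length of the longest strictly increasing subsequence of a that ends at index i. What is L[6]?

   i    0    1    2    3    4    5    6    7
a[i]    4   17    4   13   25   22    6   10
L[i]    1    2    1    2    3    3    2    3

2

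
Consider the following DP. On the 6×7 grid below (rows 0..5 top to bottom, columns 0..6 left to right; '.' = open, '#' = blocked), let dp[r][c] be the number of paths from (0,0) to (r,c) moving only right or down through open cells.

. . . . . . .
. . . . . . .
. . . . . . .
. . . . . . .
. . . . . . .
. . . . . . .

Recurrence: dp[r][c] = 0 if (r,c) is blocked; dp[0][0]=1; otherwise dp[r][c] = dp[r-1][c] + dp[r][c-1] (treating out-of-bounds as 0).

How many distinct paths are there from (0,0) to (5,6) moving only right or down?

r\c   0   1   2   3   4   5   6
  0   1   1   1   1   1   1   1
  1   1   2   3   4   5   6   7
  2   1   3   6  10  15  21  28
  3   1   4  10  20  35  56  84
  4   1   5  15  35  70 126 210
  5   1   6  21  56 126 252 462

462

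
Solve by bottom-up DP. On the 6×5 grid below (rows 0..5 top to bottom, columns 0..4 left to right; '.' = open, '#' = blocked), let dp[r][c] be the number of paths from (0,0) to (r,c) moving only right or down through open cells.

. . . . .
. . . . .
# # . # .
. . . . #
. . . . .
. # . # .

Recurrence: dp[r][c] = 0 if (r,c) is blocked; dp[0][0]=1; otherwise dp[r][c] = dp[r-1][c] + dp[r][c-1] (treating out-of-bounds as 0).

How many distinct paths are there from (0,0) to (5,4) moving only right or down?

r\c   0   1   2   3   4
  0   1   1   1   1   1
  1   1   2   3   4   5
  2   0   0   3   0   5
  3   0   0   3   3   0
  4   0   0   3   6   6
  5   0   0   3   0   6

6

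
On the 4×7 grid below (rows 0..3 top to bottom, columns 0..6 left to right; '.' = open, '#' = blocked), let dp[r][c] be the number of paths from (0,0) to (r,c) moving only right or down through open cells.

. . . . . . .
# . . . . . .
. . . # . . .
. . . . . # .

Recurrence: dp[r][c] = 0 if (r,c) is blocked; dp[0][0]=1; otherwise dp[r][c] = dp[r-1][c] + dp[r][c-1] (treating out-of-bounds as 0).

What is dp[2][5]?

9

r\c   0   1   2   3   4   5   6
  0   1   1   1   1   1   1   1
  1   0   1   2   3   4   5   6
  2   0   1   3   0   4   9  15
  3   0   1   4   4   8   0  15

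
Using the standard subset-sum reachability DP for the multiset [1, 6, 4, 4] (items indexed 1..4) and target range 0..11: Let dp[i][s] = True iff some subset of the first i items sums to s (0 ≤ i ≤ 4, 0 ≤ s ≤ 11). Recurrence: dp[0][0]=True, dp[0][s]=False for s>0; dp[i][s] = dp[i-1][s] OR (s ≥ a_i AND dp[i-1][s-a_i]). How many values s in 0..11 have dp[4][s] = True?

10

i\s   0   1   2   3   4   5   6   7   8   9  10  11
  0   T   F   F   F   F   F   F   F   F   F   F   F
  1   T   T   F   F   F   F   F   F   F   F   F   F
  2   T   T   F   F   F   F   T   T   F   F   F   F
  3   T   T   F   F   T   T   T   T   F   F   T   T
  4   T   T   F   F   T   T   T   T   T   T   T   T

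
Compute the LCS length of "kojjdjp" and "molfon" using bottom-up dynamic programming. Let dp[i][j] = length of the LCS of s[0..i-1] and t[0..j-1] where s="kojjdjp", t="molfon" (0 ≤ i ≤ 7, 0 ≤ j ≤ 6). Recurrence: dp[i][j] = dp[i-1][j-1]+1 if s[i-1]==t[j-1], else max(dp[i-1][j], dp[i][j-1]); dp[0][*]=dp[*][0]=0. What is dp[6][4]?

1

   ''  m  o  l  f  o  n
''  0  0  0  0  0  0  0
 k  0  0  0  0  0  0  0
 o  0  0  1  1  1  1  1
 j  0  0  1  1  1  1  1
 j  0  0  1  1  1  1  1
 d  0  0  1  1  1  1  1
 j  0  0  1  1  1  1  1
 p  0  0  1  1  1  1  1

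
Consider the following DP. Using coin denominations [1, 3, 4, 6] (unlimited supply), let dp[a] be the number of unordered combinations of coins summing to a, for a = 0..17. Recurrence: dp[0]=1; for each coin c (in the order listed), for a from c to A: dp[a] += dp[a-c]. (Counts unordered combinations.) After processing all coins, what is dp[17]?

after  coin     0     1     2     3     4     5     6     7     8     9    10    11    12    13    14    15    16    17
          1     1     1     1     1     1     1     1     1     1     1     1     1     1     1     1     1     1     1
          3     1     1     1     2     2     2     3     3     3     4     4     4     5     5     5     6     6     6
          4     1     1     1     2     3     3     4     5     6     7     8     9    11    12    13    15    17    18
          6     1     1     1     2     3     3     5     6     7     9    11    12    16    18    20    24    28    30

30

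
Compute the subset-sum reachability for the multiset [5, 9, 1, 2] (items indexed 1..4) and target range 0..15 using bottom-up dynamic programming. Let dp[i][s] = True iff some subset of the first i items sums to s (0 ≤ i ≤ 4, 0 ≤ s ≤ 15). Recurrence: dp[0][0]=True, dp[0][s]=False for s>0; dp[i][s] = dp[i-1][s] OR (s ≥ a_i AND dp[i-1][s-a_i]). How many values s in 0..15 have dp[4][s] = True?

i\s   0   1   2   3   4   5   6   7   8   9  10  11  12  13  14  15
  0   T   F   F   F   F   F   F   F   F   F   F   F   F   F   F   F
  1   T   F   F   F   F   T   F   F   F   F   F   F   F   F   F   F
  2   T   F   F   F   F   T   F   F   F   T   F   F   F   F   T   F
  3   T   T   F   F   F   T   T   F   F   T   T   F   F   F   T   T
  4   T   T   T   T   F   T   T   T   T   T   T   T   T   F   T   T

14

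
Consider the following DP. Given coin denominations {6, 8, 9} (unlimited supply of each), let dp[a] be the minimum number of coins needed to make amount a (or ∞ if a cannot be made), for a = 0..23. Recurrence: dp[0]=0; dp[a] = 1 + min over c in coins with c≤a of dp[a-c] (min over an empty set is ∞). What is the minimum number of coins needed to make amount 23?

3

 a  0  1  2  3  4  5  6  7  8  9 10 11 12 13 14 15 16 17 18 19 20 21 22 23
dp  0  -  -  -  -  -  1  -  1  1  -  -  2  -  2  2  2  2  2  -  3  3  3  3
(- denotes ∞ / unreachable)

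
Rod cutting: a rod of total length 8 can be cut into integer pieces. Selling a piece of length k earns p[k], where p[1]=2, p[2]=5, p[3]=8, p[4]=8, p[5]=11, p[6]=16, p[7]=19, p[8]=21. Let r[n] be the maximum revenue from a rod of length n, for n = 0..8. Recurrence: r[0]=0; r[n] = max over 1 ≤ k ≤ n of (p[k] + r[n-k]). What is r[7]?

   n    0    1    2    3    4    5    6    7    8
r[n]    0    2    5    8   10   13   16   19   21

19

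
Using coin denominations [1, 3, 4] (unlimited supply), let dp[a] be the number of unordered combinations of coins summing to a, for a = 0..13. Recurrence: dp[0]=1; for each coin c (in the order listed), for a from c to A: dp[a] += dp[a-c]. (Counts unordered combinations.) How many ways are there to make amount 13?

12

after  coin     0     1     2     3     4     5     6     7     8     9    10    11    12    13
          1     1     1     1     1     1     1     1     1     1     1     1     1     1     1
          3     1     1     1     2     2     2     3     3     3     4     4     4     5     5
          4     1     1     1     2     3     3     4     5     6     7     8     9    11    12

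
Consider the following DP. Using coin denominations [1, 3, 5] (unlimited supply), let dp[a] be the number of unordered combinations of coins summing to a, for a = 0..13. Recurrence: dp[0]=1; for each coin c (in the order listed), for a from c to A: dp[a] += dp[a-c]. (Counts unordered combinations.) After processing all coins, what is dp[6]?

after  coin     0     1     2     3     4     5     6     7     8     9    10    11    12    13
          1     1     1     1     1     1     1     1     1     1     1     1     1     1     1
          3     1     1     1     2     2     2     3     3     3     4     4     4     5     5
          5     1     1     1     2     2     3     4     4     5     6     7     8     9    10

4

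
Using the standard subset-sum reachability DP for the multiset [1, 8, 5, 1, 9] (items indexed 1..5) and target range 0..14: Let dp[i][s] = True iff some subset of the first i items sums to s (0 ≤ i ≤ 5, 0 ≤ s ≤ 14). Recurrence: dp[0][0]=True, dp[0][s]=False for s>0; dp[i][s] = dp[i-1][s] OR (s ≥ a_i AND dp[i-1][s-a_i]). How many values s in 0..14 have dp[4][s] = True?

i\s   0   1   2   3   4   5   6   7   8   9  10  11  12  13  14
  0   T   F   F   F   F   F   F   F   F   F   F   F   F   F   F
  1   T   T   F   F   F   F   F   F   F   F   F   F   F   F   F
  2   T   T   F   F   F   F   F   F   T   T   F   F   F   F   F
  3   T   T   F   F   F   T   T   F   T   T   F   F   F   T   T
  4   T   T   T   F   F   T   T   T   T   T   T   F   F   T   T
  5   T   T   T   F   F   T   T   T   T   T   T   T   F   T   T

11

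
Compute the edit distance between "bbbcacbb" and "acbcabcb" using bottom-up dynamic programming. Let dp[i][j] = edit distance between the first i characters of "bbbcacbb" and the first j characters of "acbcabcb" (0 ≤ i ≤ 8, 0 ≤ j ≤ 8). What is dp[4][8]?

   ''  a  c  b  c  a  b  c  b
''  0  1  2  3  4  5  6  7  8
 b  1  1  2  2  3  4  5  6  7
 b  2  2  2  2  3  4  4  5  6
 b  3  3  3  2  3  4  4  5  5
 c  4  4  3  3  2  3  4  4  5
 a  5  4  4  4  3  2  3  4  5
 c  6  5  4  5  4  3  3  3  4
 b  7  6  5  4  5  4  3  4  3
 b  8  7  6  5  5  5  4  4  4

5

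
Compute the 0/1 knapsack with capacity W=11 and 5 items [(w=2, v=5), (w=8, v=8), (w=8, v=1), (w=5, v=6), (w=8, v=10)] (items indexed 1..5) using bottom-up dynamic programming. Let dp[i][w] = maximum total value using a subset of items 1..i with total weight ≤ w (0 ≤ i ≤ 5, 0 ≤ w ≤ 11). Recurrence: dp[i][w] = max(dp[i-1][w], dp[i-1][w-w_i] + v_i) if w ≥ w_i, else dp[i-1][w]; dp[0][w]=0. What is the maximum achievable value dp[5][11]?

i\w   0   1   2   3   4   5   6   7   8   9  10  11
  0   0   0   0   0   0   0   0   0   0   0   0   0
  1   0   0   5   5   5   5   5   5   5   5   5   5
  2   0   0   5   5   5   5   5   5   8   8  13  13
  3   0   0   5   5   5   5   5   5   8   8  13  13
  4   0   0   5   5   5   6   6  11  11  11  13  13
  5   0   0   5   5   5   6   6  11  11  11  15  15

15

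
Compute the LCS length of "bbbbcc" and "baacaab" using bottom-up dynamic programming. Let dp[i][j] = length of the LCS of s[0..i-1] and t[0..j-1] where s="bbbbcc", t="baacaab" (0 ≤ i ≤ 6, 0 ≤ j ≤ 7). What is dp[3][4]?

1

   ''  b  a  a  c  a  a  b
''  0  0  0  0  0  0  0  0
 b  0  1  1  1  1  1  1  1
 b  0  1  1  1  1  1  1  2
 b  0  1  1  1  1  1  1  2
 b  0  1  1  1  1  1  1  2
 c  0  1  1  1  2  2  2  2
 c  0  1  1  1  2  2  2  2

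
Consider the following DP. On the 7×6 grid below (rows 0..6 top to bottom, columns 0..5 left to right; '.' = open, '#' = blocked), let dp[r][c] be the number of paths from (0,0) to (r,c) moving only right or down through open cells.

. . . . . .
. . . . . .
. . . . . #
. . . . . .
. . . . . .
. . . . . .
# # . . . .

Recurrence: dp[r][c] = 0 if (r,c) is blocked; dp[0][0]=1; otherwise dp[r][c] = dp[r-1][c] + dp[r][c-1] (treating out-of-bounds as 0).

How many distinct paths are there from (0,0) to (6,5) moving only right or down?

r\c   0   1   2   3   4   5
  0   1   1   1   1   1   1
  1   1   2   3   4   5   6
  2   1   3   6  10  15   0
  3   1   4  10  20  35  35
  4   1   5  15  35  70 105
  5   1   6  21  56 126 231
  6   0   0  21  77 203 434

434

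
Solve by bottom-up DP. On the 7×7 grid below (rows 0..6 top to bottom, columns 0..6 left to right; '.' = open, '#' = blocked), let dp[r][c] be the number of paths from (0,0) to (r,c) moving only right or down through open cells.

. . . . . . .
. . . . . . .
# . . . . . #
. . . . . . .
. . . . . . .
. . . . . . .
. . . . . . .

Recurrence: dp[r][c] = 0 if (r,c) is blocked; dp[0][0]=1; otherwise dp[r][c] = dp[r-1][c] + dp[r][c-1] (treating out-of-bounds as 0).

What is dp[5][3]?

36

r\c   0   1   2   3   4   5   6
  0   1   1   1   1   1   1   1
  1   1   2   3   4   5   6   7
  2   0   2   5   9  14  20   0
  3   0   2   7  16  30  50  50
  4   0   2   9  25  55 105 155
  5   0   2  11  36  91 196 351
  6   0   2  13  49 140 336 687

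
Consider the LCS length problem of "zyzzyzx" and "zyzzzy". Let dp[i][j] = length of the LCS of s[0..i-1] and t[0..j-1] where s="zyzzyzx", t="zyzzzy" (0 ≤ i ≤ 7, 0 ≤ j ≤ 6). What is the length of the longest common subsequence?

5

   ''  z  y  z  z  z  y
''  0  0  0  0  0  0  0
 z  0  1  1  1  1  1  1
 y  0  1  2  2  2  2  2
 z  0  1  2  3  3  3  3
 z  0  1  2  3  4  4  4
 y  0  1  2  3  4  4  5
 z  0  1  2  3  4  5  5
 x  0  1  2  3  4  5  5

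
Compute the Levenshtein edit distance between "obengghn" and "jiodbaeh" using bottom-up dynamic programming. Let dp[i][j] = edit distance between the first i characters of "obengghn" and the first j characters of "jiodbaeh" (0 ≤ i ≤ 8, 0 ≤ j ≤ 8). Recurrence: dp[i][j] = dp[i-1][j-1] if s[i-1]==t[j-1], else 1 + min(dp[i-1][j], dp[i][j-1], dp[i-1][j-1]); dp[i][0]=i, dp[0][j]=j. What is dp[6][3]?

6

   ''  j  i  o  d  b  a  e  h
''  0  1  2  3  4  5  6  7  8
 o  1  1  2  2  3  4  5  6  7
 b  2  2  2  3  3  3  4  5  6
 e  3  3  3  3  4  4  4  4  5
 n  4  4  4  4  4  5  5  5  5
 g  5  5  5  5  5  5  6  6  6
 g  6  6  6  6  6  6  6  7  7
 h  7  7  7  7  7  7  7  7  7
 n  8  8  8  8  8  8  8  8  8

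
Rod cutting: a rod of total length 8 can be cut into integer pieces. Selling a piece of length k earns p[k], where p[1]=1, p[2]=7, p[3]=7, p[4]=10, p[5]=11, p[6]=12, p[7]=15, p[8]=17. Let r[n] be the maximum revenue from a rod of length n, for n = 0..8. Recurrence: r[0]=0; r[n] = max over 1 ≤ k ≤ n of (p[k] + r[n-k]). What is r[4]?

14

   n    0    1    2    3    4    5    6    7    8
r[n]    0    1    7    8   14   15   21   22   28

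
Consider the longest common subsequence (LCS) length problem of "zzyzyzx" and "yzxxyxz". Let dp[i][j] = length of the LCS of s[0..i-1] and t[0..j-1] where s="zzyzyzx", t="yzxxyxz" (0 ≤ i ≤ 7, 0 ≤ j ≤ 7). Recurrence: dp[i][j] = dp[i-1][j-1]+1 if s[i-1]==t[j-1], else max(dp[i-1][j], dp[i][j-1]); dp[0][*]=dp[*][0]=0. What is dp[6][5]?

3

   ''  y  z  x  x  y  x  z
''  0  0  0  0  0  0  0  0
 z  0  0  1  1  1  1  1  1
 z  0  0  1  1  1  1  1  2
 y  0  1  1  1  1  2  2  2
 z  0  1  2  2  2  2  2  3
 y  0  1  2  2  2  3  3  3
 z  0  1  2  2  2  3  3  4
 x  0  1  2  3  3  3  4  4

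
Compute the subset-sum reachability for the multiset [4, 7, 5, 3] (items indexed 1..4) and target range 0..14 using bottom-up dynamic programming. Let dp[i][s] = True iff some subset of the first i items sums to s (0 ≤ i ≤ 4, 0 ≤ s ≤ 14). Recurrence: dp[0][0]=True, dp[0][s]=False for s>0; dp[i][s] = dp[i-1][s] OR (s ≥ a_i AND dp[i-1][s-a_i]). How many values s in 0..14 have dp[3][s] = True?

7

i\s   0   1   2   3   4   5   6   7   8   9  10  11  12  13  14
  0   T   F   F   F   F   F   F   F   F   F   F   F   F   F   F
  1   T   F   F   F   T   F   F   F   F   F   F   F   F   F   F
  2   T   F   F   F   T   F   F   T   F   F   F   T   F   F   F
  3   T   F   F   F   T   T   F   T   F   T   F   T   T   F   F
  4   T   F   F   T   T   T   F   T   T   T   T   T   T   F   T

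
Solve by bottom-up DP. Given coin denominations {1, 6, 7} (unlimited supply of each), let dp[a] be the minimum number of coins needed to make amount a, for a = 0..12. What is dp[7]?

 a  0  1  2  3  4  5  6  7  8  9 10 11 12
dp  0  1  2  3  4  5  1  1  2  3  4  5  2

1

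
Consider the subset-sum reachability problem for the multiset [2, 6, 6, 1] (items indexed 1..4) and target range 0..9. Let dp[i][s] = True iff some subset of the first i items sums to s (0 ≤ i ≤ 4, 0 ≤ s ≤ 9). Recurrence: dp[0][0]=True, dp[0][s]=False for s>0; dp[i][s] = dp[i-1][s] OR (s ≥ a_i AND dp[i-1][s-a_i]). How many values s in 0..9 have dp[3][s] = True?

i\s   0   1   2   3   4   5   6   7   8   9
  0   T   F   F   F   F   F   F   F   F   F
  1   T   F   T   F   F   F   F   F   F   F
  2   T   F   T   F   F   F   T   F   T   F
  3   T   F   T   F   F   F   T   F   T   F
  4   T   T   T   T   F   F   T   T   T   T

4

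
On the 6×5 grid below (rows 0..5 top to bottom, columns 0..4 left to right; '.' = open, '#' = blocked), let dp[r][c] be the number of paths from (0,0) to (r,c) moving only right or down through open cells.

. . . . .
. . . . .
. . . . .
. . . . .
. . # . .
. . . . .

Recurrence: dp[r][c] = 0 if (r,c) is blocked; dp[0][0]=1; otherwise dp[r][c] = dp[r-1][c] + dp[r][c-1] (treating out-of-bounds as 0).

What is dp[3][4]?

35

r\c   0   1   2   3   4
  0   1   1   1   1   1
  1   1   2   3   4   5
  2   1   3   6  10  15
  3   1   4  10  20  35
  4   1   5   0  20  55
  5   1   6   6  26  81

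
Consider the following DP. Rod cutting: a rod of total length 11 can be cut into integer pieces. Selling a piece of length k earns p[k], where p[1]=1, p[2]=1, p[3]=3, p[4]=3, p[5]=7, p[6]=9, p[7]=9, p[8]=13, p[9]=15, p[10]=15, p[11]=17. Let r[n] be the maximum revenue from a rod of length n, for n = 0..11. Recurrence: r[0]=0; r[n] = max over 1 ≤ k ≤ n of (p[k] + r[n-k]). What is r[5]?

7

   n    0    1    2    3    4    5    6    7    8    9   10   11
r[n]    0    1    2    3    4    7    9   10   13   15   16   17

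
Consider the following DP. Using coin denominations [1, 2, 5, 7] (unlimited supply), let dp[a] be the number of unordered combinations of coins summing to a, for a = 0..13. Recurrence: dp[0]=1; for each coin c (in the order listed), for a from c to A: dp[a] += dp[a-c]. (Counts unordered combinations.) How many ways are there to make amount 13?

19

after  coin     0     1     2     3     4     5     6     7     8     9    10    11    12    13
          1     1     1     1     1     1     1     1     1     1     1     1     1     1     1
          2     1     1     2     2     3     3     4     4     5     5     6     6     7     7
          5     1     1     2     2     3     4     5     6     7     8    10    11    13    14
          7     1     1     2     2     3     4     5     7     8    10    12    14    17    19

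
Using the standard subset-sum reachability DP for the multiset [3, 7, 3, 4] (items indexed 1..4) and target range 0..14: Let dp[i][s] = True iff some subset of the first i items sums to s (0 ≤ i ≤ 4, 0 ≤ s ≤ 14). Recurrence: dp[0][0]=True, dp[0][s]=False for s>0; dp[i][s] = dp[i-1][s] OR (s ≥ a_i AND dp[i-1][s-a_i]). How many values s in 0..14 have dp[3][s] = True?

i\s   0   1   2   3   4   5   6   7   8   9  10  11  12  13  14
  0   T   F   F   F   F   F   F   F   F   F   F   F   F   F   F
  1   T   F   F   T   F   F   F   F   F   F   F   F   F   F   F
  2   T   F   F   T   F   F   F   T   F   F   T   F   F   F   F
  3   T   F   F   T   F   F   T   T   F   F   T   F   F   T   F
  4   T   F   F   T   T   F   T   T   F   F   T   T   F   T   T

6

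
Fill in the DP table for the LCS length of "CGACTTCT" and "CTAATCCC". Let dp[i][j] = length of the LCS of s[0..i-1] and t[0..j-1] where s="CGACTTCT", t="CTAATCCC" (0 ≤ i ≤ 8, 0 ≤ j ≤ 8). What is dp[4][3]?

2

   ''  C  T  A  A  T  C  C  C
''  0  0  0  0  0  0  0  0  0
 C  0  1  1  1  1  1  1  1  1
 G  0  1  1  1  1  1  1  1  1
 A  0  1  1  2  2  2  2  2  2
 C  0  1  1  2  2  2  3  3  3
 T  0  1  2  2  2  3  3  3  3
 T  0  1  2  2  2  3  3  3  3
 C  0  1  2  2  2  3  4  4  4
 T  0  1  2  2  2  3  4  4  4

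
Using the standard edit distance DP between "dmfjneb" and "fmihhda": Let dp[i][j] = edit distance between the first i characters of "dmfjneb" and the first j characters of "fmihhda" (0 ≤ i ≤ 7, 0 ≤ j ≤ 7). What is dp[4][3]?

   ''  f  m  i  h  h  d  a
''  0  1  2  3  4  5  6  7
 d  1  1  2  3  4  5  5  6
 m  2  2  1  2  3  4  5  6
 f  3  2  2  2  3  4  5  6
 j  4  3  3  3  3  4  5  6
 n  5  4  4  4  4  4  5  6
 e  6  5  5  5  5  5  5  6
 b  7  6  6  6  6  6  6  6

3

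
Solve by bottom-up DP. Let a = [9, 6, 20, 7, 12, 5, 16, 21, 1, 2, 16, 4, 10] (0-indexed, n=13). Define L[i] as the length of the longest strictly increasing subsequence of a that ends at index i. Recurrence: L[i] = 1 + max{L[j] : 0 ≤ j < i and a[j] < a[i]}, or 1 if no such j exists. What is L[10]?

4

   i    0    1    2    3    4    5    6    7    8    9   10   11   12
a[i]    9    6   20    7   12    5   16   21    1    2   16    4   10
L[i]    1    1    2    2    3    1    4    5    1    2    4    3    4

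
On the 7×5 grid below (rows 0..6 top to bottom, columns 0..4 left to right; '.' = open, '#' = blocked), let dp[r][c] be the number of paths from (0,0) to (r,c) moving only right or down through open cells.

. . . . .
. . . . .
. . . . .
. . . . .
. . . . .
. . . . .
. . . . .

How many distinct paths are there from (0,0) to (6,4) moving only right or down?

210

r\c   0   1   2   3   4
  0   1   1   1   1   1
  1   1   2   3   4   5
  2   1   3   6  10  15
  3   1   4  10  20  35
  4   1   5  15  35  70
  5   1   6  21  56 126
  6   1   7  28  84 210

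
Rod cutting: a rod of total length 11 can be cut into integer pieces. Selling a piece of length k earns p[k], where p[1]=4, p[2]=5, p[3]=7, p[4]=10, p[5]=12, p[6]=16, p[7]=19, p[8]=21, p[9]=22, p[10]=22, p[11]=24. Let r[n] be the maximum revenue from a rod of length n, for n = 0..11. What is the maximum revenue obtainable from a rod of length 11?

44

   n    0    1    2    3    4    5    6    7    8    9   10   11
r[n]    0    4    8   12   16   20   24   28   32   36   40   44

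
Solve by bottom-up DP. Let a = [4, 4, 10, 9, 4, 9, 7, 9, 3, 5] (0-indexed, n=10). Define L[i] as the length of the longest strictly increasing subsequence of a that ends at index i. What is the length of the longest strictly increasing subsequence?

   i    0    1    2    3    4    5    6    7    8    9
a[i]    4    4   10    9    4    9    7    9    3    5
L[i]    1    1    2    2    1    2    2    3    1    2

3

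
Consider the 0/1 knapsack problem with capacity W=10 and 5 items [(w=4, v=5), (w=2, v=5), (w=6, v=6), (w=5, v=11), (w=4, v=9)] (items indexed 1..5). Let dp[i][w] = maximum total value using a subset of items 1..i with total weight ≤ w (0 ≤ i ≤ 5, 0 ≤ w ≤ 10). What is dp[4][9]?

16

i\w   0   1   2   3   4   5   6   7   8   9  10
  0   0   0   0   0   0   0   0   0   0   0   0
  1   0   0   0   0   5   5   5   5   5   5   5
  2   0   0   5   5   5   5  10  10  10  10  10
  3   0   0   5   5   5   5  10  10  11  11  11
  4   0   0   5   5   5  11  11  16  16  16  16
  5   0   0   5   5   9  11  14  16  16  20  20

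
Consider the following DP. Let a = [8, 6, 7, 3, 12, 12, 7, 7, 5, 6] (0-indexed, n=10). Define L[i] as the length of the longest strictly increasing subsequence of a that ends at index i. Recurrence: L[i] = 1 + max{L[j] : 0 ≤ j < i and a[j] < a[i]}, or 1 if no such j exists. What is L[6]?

   i    0    1    2    3    4    5    6    7    8    9
a[i]    8    6    7    3   12   12    7    7    5    6
L[i]    1    1    2    1    3    3    2    2    2    3

2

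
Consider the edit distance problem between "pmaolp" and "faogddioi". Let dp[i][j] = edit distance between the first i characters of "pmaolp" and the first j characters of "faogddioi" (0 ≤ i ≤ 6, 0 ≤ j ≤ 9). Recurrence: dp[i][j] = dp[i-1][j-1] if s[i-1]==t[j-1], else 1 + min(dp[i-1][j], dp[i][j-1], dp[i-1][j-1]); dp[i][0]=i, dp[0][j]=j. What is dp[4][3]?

   ''  f  a  o  g  d  d  i  o  i
''  0  1  2  3  4  5  6  7  8  9
 p  1  1  2  3  4  5  6  7  8  9
 m  2  2  2  3  4  5  6  7  8  9
 a  3  3  2  3  4  5  6  7  8  9
 o  4  4  3  2  3  4  5  6  7  8
 l  5  5  4  3  3  4  5  6  7  8
 p  6  6  5  4  4  4  5  6  7  8

2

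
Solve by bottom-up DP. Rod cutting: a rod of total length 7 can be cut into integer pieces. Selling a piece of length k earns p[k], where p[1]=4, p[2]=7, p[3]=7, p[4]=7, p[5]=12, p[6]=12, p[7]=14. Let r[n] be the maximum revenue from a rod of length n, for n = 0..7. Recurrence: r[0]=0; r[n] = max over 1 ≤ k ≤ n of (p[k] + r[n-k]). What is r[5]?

   n    0    1    2    3    4    5    6    7
r[n]    0    4    8   12   16   20   24   28

20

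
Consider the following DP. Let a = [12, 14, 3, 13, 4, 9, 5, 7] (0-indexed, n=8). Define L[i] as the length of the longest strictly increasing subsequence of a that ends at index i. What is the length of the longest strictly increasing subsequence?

4

   i    0    1    2    3    4    5    6    7
a[i]   12   14    3   13    4    9    5    7
L[i]    1    2    1    2    2    3    3    4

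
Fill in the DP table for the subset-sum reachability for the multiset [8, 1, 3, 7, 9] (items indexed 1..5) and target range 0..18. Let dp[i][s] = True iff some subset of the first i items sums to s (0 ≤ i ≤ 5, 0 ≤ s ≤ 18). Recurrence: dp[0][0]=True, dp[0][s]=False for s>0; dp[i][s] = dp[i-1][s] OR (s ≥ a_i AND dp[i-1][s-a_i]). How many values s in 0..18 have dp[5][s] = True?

15

i\s   0   1   2   3   4   5   6   7   8   9  10  11  12  13  14  15  16  17  18
  0   T   F   F   F   F   F   F   F   F   F   F   F   F   F   F   F   F   F   F
  1   T   F   F   F   F   F   F   F   T   F   F   F   F   F   F   F   F   F   F
  2   T   T   F   F   F   F   F   F   T   T   F   F   F   F   F   F   F   F   F
  3   T   T   F   T   T   F   F   F   T   T   F   T   T   F   F   F   F   F   F
  4   T   T   F   T   T   F   F   T   T   T   T   T   T   F   F   T   T   F   T
  5   T   T   F   T   T   F   F   T   T   T   T   T   T   T   F   T   T   T   T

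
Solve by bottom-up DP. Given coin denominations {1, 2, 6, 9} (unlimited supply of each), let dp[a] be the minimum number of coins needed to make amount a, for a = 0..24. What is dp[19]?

3

 a  0  1  2  3  4  5  6  7  8  9 10 11 12 13 14 15 16 17 18 19 20 21 22 23 24
dp  0  1  1  2  2  3  1  2  2  1  2  2  2  3  3  2  3  3  2  3  3  3  4  4  3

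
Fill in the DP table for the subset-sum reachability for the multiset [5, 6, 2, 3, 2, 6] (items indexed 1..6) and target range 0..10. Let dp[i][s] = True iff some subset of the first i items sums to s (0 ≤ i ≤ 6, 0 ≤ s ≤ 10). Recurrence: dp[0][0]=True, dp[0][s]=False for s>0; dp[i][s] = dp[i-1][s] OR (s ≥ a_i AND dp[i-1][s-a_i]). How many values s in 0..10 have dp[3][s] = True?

i\s   0   1   2   3   4   5   6   7   8   9  10
  0   T   F   F   F   F   F   F   F   F   F   F
  1   T   F   F   F   F   T   F   F   F   F   F
  2   T   F   F   F   F   T   T   F   F   F   F
  3   T   F   T   F   F   T   T   T   T   F   F
  4   T   F   T   T   F   T   T   T   T   T   T
  5   T   F   T   T   T   T   T   T   T   T   T
  6   T   F   T   T   T   T   T   T   T   T   T

6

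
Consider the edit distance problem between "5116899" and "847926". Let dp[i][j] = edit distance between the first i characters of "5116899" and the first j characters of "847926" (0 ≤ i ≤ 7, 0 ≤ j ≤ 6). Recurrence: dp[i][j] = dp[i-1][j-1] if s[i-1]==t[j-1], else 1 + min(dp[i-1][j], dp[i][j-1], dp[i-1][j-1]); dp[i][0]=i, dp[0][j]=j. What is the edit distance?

7

   ''  8  4  7  9  2  6
''  0  1  2  3  4  5  6
 5  1  1  2  3  4  5  6
 1  2  2  2  3  4  5  6
 1  3  3  3  3  4  5  6
 6  4  4  4  4  4  5  5
 8  5  4  5  5  5  5  6
 9  6  5  5  6  5  6  6
 9  7  6  6  6  6  6  7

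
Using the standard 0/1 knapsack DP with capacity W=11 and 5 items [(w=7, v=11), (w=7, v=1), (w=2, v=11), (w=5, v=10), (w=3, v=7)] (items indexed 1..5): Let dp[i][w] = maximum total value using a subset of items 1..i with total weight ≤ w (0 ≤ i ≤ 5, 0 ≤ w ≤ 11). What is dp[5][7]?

21

i\w   0   1   2   3   4   5   6   7   8   9  10  11
  0   0   0   0   0   0   0   0   0   0   0   0   0
  1   0   0   0   0   0   0   0  11  11  11  11  11
  2   0   0   0   0   0   0   0  11  11  11  11  11
  3   0   0  11  11  11  11  11  11  11  22  22  22
  4   0   0  11  11  11  11  11  21  21  22  22  22
  5   0   0  11  11  11  18  18  21  21  22  28  28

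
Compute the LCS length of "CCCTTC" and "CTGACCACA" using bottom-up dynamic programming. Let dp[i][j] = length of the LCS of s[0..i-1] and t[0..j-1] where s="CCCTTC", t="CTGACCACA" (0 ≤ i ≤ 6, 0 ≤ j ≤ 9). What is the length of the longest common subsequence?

   ''  C  T  G  A  C  C  A  C  A
''  0  0  0  0  0  0  0  0  0  0
 C  0  1  1  1  1  1  1  1  1  1
 C  0  1  1  1  1  2  2  2  2  2
 C  0  1  1  1  1  2  3  3  3  3
 T  0  1  2  2  2  2  3  3  3  3
 T  0  1  2  2  2  2  3  3  3  3
 C  0  1  2  2  2  3  3  3  4  4

4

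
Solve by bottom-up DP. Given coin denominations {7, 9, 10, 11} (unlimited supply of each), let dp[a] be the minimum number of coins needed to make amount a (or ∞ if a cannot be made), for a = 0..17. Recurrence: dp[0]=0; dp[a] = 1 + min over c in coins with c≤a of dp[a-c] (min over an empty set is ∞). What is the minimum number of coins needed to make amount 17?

2

 a  0  1  2  3  4  5  6  7  8  9 10 11 12 13 14 15 16 17
dp  0  -  -  -  -  -  -  1  -  1  1  1  -  -  2  -  2  2
(- denotes ∞ / unreachable)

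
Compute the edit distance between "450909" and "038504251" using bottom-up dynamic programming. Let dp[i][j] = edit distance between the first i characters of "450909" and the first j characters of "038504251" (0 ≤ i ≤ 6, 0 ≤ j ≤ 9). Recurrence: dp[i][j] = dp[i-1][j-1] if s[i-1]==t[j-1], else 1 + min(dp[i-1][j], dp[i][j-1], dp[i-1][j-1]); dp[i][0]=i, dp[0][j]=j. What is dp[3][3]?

3

   ''  0  3  8  5  0  4  2  5  1
''  0  1  2  3  4  5  6  7  8  9
 4  1  1  2  3  4  5  5  6  7  8
 5  2  2  2  3  3  4  5  6  6  7
 0  3  2  3  3  4  3  4  5  6  7
 9  4  3  3  4  4  4  4  5  6  7
 0  5  4  4  4  5  4  5  5  6  7
 9  6  5  5  5  5  5  5  6  6  7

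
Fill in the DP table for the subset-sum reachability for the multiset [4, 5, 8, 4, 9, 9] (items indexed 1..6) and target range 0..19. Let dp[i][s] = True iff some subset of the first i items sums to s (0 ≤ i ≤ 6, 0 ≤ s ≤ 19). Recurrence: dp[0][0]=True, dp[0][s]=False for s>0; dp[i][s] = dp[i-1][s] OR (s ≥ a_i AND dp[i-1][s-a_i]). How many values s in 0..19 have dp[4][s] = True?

i\s   0   1   2   3   4   5   6   7   8   9  10  11  12  13  14  15  16  17  18  19
  0   T   F   F   F   F   F   F   F   F   F   F   F   F   F   F   F   F   F   F   F
  1   T   F   F   F   T   F   F   F   F   F   F   F   F   F   F   F   F   F   F   F
  2   T   F   F   F   T   T   F   F   F   T   F   F   F   F   F   F   F   F   F   F
  3   T   F   F   F   T   T   F   F   T   T   F   F   T   T   F   F   F   T   F   F
  4   T   F   F   F   T   T   F   F   T   T   F   F   T   T   F   F   T   T   F   F
  5   T   F   F   F   T   T   F   F   T   T   F   F   T   T   T   F   T   T   T   F
  6   T   F   F   F   T   T   F   F   T   T   F   F   T   T   T   F   T   T   T   F

9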